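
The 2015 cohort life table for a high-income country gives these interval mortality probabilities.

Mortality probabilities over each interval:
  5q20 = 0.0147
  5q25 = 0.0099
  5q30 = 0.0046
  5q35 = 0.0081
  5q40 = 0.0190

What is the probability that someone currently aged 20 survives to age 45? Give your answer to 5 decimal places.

25p20 = (1 − 0.0147) × (1 − 0.0099) × (1 − 0.0046) × (1 − 0.0081) × (1 − 0.0190).
= 0.9853 × 0.9901 × 0.9954 × 0.9919 × 0.9810 = 0.944892.

0.94489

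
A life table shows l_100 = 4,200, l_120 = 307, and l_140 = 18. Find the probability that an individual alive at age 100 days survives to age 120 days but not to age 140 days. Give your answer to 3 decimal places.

0.069

This is the probability of reaching 120 but not 140, conditional on being alive at 100: (l_120 − l_140) / l_100.
= (307 − 18) / 4,200 = 289 / 4,200 = 0.068810.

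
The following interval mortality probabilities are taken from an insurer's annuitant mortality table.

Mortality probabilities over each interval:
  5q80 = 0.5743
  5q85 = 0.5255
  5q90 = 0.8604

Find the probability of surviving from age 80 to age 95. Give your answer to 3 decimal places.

The overall survival probability is (1 − 0.5743) × (1 − 0.5255) × (1 − 0.8604).
= 0.4257 × 0.4745 × 0.1396 = 0.028198.

0.028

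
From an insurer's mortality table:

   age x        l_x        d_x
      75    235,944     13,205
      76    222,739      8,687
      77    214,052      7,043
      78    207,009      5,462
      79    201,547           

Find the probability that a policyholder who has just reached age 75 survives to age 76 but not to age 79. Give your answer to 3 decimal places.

0.090

We want 1|3q75 = (l_76 − l_79)/l_75.
This is the probability of reaching 76 but not 79, conditional on being alive at 75: (l_76 − l_79) / l_75.
= (222,739 − 201,547) / 235,944 = 21,192 / 235,944 = 0.089818.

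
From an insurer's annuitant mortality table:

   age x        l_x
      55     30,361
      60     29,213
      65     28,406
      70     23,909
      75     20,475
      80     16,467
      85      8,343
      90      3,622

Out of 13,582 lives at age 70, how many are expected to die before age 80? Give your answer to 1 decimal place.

The relevant probability is 1 − 16,467/23,909 = 0.311264.
Expected number = 13,582 × 0.311264 = 4227.6.

4227.6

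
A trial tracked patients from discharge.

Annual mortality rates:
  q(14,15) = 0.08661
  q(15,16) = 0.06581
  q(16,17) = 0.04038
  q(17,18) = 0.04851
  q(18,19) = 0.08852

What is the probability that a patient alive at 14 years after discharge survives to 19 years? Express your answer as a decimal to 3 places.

0.710

Survival from 14 to 19 is the product of surviving each interval: (1 − 0.08661) × (1 − 0.06581) × (1 − 0.04038) × (1 − 0.04851) × (1 − 0.08852).
= 0.91339 × 0.93419 × 0.95962 × 0.95149 × 0.91148 = 0.710137.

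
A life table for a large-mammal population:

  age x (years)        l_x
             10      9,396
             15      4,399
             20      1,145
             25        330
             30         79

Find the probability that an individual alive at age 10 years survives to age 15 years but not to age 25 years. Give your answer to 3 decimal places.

This is the probability of reaching 15 but not 25, conditional on being alive at 10: (l_15 − l_25) / l_10.
= (4,399 − 330) / 9,396 = 4,069 / 9,396 = 0.433057.

0.433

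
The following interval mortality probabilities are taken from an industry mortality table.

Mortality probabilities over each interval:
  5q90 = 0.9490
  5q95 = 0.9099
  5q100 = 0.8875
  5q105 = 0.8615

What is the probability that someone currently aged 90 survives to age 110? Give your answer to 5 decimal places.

The overall survival probability is (1 − 0.9490) × (1 − 0.9099) × (1 − 0.8875) × (1 − 0.8615).
= 0.0510 × 0.0901 × 0.1125 × 0.1385 = 0.000072.

0.00007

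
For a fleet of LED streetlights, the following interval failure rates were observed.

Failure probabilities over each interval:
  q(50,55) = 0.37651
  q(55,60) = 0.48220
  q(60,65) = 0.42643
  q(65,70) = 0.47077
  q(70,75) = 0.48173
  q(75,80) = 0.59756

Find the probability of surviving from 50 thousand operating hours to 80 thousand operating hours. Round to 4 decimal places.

0.0204

The overall survival probability is (1 − 0.37651) × (1 − 0.48220) × (1 − 0.42643) × (1 − 0.47077) × (1 − 0.48173) × (1 − 0.59756).
= 0.62349 × 0.51780 × 0.57357 × 0.52923 × 0.51827 × 0.40244 = 0.020440.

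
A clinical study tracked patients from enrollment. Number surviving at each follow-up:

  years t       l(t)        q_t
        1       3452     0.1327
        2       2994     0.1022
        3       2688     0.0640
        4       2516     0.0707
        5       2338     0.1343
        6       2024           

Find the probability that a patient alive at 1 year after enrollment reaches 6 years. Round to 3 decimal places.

The conditional survival probability is l(6)/l(1) = 2024/3452 = 0.586327.

0.586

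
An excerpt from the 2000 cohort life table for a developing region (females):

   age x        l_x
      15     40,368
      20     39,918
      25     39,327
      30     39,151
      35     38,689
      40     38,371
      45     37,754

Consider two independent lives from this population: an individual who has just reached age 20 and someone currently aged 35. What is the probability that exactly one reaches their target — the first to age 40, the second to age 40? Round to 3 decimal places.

p₁ = l_40/l_20 = 38,371/39,918 = 0.961246; p₂ = l_40/l_35 = 38,371/38,689 = 0.991781.
P(exactly one) = p₁(1−p₂) + (1−p₁)p₂ = 0.007900 + 0.038435 = 0.046336.

0.046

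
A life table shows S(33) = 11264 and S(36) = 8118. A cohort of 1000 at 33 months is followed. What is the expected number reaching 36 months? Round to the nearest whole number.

721

The relevant probability is 8118/11264 = 0.720703.
Expected number = 1000 × 0.720703 = 721.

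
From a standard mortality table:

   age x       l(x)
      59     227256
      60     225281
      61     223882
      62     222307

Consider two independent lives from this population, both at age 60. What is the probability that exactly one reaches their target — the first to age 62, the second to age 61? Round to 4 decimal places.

0.0192

p₁ = l(62)/l(60) = 222307/225281 = 0.986799; p₂ = l(61)/l(60) = 223882/225281 = 0.993790.
P(exactly one) = p₁(1−p₂) + (1−p₁)p₂ = 0.006128 + 0.013119 = 0.019247.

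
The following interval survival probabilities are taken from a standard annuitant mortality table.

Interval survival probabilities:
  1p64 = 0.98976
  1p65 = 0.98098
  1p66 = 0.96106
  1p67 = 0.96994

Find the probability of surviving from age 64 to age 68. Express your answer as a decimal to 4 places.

0.9051

Survival from 64 to 68 is the product of surviving each interval: 0.98976 × 0.98098 × 0.96106 × 0.96994.
= 0.905077.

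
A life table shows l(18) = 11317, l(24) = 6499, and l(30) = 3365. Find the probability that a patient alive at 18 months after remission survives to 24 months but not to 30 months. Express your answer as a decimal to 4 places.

0.2769

This is the probability of reaching 24 but not 30, conditional on being alive at 18: (l(24) − l(30)) / l(18).
= (6499 − 3365) / 11317 = 3134 / 11317 = 0.276929.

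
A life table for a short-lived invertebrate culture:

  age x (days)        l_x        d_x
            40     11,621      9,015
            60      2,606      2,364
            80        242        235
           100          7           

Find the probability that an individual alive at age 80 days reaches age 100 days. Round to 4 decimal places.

0.0289

The conditional survival probability is l_100/l_80 = 7/242 = 0.028926.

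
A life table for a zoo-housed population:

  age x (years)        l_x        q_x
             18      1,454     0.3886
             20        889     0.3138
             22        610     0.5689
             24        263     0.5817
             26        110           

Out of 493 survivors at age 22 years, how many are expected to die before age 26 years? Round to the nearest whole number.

The relevant probability is 1 − 110/610 = 0.819672.
Expected number = 493 × 0.819672 = 404.

404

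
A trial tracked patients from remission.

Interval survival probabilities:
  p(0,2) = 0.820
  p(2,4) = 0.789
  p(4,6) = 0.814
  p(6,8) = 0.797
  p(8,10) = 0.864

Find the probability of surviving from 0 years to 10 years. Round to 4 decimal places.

P(survive 0→10) = 0.820 × 0.789 × 0.814 × 0.797 × 0.864.
= 0.362650.

0.3626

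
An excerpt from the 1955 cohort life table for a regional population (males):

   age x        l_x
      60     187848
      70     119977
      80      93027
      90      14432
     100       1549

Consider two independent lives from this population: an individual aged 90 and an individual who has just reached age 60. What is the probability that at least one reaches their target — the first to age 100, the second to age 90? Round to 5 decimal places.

p₁ = l_100/l_90 = 1549/14432 = 0.107331; p₂ = l_90/l_60 = 14432/187848 = 0.076828.
P(at least one) = 1 − (1−p₁)(1−p₂) = 1 − 0.892669 × 0.923172 = 0.175913.

0.17591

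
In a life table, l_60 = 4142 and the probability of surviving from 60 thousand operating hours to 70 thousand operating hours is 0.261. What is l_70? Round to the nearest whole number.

l_70 = l_60 × p = 4142 × 0.261 = 1081.

1081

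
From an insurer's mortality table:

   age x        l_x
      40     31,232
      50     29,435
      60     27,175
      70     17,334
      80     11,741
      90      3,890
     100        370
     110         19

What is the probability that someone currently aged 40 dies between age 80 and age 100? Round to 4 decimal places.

We want 40|20q40 = (l_80 − l_100)/l_40.
This is the probability of reaching 80 but not 100, conditional on being alive at 40: (l_80 − l_100) / l_40.
= (11,741 − 370) / 31,232 = 11,371 / 31,232 = 0.364082.

0.3641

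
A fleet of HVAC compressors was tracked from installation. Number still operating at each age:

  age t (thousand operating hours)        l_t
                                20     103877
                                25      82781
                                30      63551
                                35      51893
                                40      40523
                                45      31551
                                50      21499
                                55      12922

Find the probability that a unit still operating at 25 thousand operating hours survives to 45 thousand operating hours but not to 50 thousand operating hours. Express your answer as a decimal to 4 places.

This is the probability of reaching 45 but not 50, conditional on being operational at 25: (l_45 − l_50) / l_25.
= (31551 − 21499) / 82781 = 10052 / 82781 = 0.121429.

0.1214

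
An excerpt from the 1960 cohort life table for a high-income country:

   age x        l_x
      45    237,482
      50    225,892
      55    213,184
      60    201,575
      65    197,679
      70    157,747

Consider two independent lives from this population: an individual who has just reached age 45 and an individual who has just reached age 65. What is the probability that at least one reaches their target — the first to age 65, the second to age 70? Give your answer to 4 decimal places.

p₁ = l_65/l_45 = 197,679/237,482 = 0.832396; p₂ = l_70/l_65 = 157,747/197,679 = 0.797996.
P(at least one) = 1 − (1−p₁)(1−p₂) = 1 − 0.167604 × 0.202004 = 0.966143.

0.9661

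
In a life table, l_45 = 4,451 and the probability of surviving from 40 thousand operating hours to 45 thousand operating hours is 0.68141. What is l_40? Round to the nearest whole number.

l_40 = l_45 / p = 4,451 / 0.68141 = 6532.

6532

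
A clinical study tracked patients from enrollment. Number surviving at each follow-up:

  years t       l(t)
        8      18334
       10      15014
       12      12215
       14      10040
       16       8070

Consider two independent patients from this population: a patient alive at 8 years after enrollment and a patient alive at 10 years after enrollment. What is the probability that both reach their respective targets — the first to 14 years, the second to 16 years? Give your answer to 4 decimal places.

0.2943

p₁ = l(14)/l(8) = 10040/18334 = 0.547616; p₂ = l(16)/l(10) = 8070/15014 = 0.537498.
P(both) = p₁ × p₂ = 0.547616 × 0.537498 = 0.294343.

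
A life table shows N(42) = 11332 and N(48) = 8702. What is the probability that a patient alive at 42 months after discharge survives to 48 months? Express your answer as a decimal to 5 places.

0.76791

The conditional survival probability is N(48)/N(42) = 8702/11332 = 0.767914.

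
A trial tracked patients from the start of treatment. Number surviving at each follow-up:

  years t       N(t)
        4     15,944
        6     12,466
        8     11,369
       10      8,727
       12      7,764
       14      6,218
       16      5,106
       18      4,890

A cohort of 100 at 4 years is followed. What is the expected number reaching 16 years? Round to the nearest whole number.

The relevant probability is 5,106/15,944 = 0.320246.
Expected number = 100 × 0.320246 = 32.

32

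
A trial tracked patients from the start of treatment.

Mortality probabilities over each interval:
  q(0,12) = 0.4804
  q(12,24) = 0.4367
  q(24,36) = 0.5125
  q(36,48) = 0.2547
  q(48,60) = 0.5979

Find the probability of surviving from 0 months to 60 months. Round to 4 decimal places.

P(survive 0→60) = (1 − 0.4804) × (1 − 0.4367) × (1 − 0.5125) × (1 − 0.2547) × (1 − 0.5979).
= 0.5196 × 0.5633 × 0.4875 × 0.7453 × 0.4021 = 0.042761.

0.0428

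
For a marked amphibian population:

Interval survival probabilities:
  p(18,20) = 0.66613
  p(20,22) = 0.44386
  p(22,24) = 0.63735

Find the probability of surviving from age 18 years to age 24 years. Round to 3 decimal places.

P(survive 18→24) = 0.66613 × 0.44386 × 0.63735.
= 0.188444.

0.188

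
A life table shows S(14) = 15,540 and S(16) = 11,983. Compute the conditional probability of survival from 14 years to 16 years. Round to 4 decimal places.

0.7711

The conditional survival probability is S(16)/S(14) = 11,983/15,540 = 0.771107.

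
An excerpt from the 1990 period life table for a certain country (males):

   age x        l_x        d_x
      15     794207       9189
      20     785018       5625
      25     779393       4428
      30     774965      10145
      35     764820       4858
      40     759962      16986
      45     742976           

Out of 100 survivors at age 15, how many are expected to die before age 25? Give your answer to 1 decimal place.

The relevant probability is 1 − 779393/794207 = 0.018653.
Expected number = 100 × 0.018653 = 1.9.

1.9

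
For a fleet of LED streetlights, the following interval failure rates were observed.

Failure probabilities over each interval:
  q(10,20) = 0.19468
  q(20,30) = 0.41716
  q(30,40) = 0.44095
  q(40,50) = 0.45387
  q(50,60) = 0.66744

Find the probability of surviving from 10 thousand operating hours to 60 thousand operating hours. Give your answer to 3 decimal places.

Chaining the interval survival probabilities: (1 − 0.19468) × (1 − 0.41716) × (1 − 0.44095) × (1 − 0.45387) × (1 − 0.66744).
= 0.80532 × 0.58284 × 0.55905 × 0.54613 × 0.33256 = 0.047658.

0.048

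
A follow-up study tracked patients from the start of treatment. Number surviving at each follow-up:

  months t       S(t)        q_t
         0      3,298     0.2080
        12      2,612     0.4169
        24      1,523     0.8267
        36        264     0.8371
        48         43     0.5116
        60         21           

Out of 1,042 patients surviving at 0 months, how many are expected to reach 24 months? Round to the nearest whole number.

The relevant probability is 1,523/3,298 = 0.461795.
Expected number = 1,042 × 0.461795 = 481.

481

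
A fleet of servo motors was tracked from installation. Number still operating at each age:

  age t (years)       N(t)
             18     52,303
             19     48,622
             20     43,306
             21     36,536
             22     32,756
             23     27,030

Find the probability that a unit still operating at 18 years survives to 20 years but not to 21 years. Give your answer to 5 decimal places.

This is the probability of reaching 20 but not 21, conditional on being operational at 18: (N(20) − N(21)) / N(18).
= (43,306 − 36,536) / 52,303 = 6,770 / 52,303 = 0.129438.

0.12944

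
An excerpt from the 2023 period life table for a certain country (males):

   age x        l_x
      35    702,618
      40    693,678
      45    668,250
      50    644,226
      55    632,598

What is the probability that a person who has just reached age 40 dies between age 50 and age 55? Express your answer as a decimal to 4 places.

0.0168

We want 10|5q40 = (l_50 − l_55)/l_40.
This is the probability of reaching 50 but not 55, conditional on being alive at 40: (l_50 − l_55) / l_40.
= (644,226 − 632,598) / 693,678 = 11,628 / 693,678 = 0.016763.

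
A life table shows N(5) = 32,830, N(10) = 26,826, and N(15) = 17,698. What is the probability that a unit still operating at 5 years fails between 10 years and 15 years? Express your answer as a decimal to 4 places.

0.2780

This is the probability of reaching 10 but not 15, conditional on being operational at 5: (N(10) − N(15)) / N(5).
= (26,826 − 17,698) / 32,830 = 9,128 / 32,830 = 0.278038.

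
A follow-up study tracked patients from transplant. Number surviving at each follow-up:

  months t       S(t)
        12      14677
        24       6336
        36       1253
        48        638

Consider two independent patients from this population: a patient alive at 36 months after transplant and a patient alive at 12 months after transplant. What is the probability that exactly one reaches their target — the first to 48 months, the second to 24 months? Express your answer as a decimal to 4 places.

0.5013

p₁ = S(48)/S(36) = 638/1253 = 0.509178; p₂ = S(24)/S(12) = 6336/14677 = 0.431696.
P(exactly one) = p₁(1−p₂) + (1−p₁)p₂ = 0.289368 + 0.211886 = 0.501254.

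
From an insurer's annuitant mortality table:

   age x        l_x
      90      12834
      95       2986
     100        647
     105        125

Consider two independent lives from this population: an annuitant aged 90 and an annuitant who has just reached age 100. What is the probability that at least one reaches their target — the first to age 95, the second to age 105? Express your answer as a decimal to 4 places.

p₁ = l_95/l_90 = 2986/12834 = 0.232663; p₂ = l_105/l_100 = 125/647 = 0.193199.
P(at least one) = 1 − (1−p₁)(1−p₂) = 1 − 0.767337 × 0.806801 = 0.380912.

0.3809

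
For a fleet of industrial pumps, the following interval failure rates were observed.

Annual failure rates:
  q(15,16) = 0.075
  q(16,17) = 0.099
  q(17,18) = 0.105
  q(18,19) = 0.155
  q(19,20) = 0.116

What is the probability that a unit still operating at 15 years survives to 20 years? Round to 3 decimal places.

P(survive 15→20) = (1 − 0.075) × (1 − 0.099) × (1 − 0.105) × (1 − 0.155) × (1 − 0.116).
= 0.925 × 0.901 × 0.895 × 0.845 × 0.884 = 0.557184.

0.557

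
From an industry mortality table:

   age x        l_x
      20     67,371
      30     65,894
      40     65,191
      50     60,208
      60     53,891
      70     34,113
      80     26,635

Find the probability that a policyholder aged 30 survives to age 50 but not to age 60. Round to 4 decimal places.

0.0959

This is the probability of reaching 50 but not 60, conditional on being alive at 30: (l_50 − l_60) / l_30.
= (60,208 − 53,891) / 65,894 = 6,317 / 65,894 = 0.095866.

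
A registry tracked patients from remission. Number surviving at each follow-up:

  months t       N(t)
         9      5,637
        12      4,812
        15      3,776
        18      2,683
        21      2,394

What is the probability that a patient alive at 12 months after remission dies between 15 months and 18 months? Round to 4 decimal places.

0.2271

This is the probability of reaching 15 but not 18, conditional on being alive at 12: (N(15) − N(18)) / N(12).
= (3,776 − 2,683) / 4,812 = 1,093 / 4,812 = 0.227140.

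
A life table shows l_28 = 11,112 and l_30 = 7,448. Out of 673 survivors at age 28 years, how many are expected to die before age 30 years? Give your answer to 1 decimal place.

221.9

The relevant probability is 1 − 7,448/11,112 = 0.329734.
Expected number = 673 × 0.329734 = 221.9.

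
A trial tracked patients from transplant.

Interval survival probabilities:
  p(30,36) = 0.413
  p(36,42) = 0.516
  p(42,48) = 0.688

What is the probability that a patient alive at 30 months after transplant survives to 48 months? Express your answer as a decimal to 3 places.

The overall survival probability is 0.413 × 0.516 × 0.688.
= 0.146618.

0.147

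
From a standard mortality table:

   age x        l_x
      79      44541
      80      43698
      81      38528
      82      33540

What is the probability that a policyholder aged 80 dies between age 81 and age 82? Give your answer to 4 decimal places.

0.1141

We want 1|1q80 = (l_81 − l_82)/l_80.
This is the probability of reaching 81 but not 82, conditional on being alive at 80: (l_81 − l_82) / l_80.
= (38528 − 33540) / 43698 = 4988 / 43698 = 0.114147.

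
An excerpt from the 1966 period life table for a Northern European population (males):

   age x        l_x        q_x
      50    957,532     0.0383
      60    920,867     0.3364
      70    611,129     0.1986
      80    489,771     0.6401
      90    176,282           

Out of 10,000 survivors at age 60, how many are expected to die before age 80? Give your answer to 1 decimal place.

The relevant probability is 1 − 489,771/920,867 = 0.468141.
Expected number = 10,000 × 0.468141 = 4681.4.

4681.4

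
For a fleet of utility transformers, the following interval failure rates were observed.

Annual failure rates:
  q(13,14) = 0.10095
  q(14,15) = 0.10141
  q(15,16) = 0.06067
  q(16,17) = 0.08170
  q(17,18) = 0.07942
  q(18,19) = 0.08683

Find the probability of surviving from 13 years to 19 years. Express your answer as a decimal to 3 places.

Chaining the interval survival probabilities: (1 − 0.10095) × (1 − 0.10141) × (1 − 0.06067) × (1 − 0.08170) × (1 − 0.07942) × (1 − 0.08683).
= 0.89905 × 0.89859 × 0.93933 × 0.91830 × 0.92058 × 0.91317 = 0.585816.

0.586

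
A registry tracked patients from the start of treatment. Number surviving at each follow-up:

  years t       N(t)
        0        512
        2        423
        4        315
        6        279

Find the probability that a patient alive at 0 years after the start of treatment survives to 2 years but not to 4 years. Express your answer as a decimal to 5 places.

0.21094

This is the probability of reaching 2 but not 4, conditional on being alive at 0: (N(2) − N(4)) / N(0).
= (423 − 315) / 512 = 108 / 512 = 0.210938.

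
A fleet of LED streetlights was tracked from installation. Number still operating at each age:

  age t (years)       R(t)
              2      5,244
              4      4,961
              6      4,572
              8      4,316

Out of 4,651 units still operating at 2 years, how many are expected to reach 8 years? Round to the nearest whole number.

3828

The relevant probability is 4,316/5,244 = 0.823036.
Expected number = 4,651 × 0.823036 = 3828.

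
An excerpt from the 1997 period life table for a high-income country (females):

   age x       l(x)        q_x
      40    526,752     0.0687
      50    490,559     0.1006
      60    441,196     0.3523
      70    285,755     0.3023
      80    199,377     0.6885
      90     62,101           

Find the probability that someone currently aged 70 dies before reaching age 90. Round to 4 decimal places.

P(die before 90 | alive at 70) = 1 − l(90)/l(70) = 1 − 62,101/285,755 = (223,654)/285,755 = 0.782677.

0.7827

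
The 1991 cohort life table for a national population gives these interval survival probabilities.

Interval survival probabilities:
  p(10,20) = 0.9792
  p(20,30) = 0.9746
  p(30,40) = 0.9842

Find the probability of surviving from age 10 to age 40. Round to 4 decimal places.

0.9392

P(survive 10→40) = 0.9792 × 0.9746 × 0.9842.
= 0.939250.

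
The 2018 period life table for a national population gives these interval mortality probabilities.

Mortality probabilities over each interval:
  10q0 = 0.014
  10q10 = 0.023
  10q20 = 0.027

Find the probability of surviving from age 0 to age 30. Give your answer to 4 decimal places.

0.9373

The overall survival probability is (1 − 0.014) × (1 − 0.023) × (1 − 0.027).
= 0.986 × 0.977 × 0.973 = 0.937312.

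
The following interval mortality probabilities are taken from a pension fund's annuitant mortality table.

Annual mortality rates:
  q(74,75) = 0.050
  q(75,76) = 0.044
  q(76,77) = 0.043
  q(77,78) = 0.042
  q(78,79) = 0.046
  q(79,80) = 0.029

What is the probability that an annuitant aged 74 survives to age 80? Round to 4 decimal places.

0.7713

Survival from 74 to 80 is the product of surviving each interval: (1 − 0.050) × (1 − 0.044) × (1 − 0.043) × (1 − 0.042) × (1 − 0.046) × (1 − 0.029).
= 0.950 × 0.956 × 0.957 × 0.958 × 0.954 × 0.971 = 0.771306.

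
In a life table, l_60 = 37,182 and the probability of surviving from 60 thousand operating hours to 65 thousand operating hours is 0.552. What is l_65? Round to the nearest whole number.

l_65 = l_60 × p = 37,182 × 0.552 = 20524.

20524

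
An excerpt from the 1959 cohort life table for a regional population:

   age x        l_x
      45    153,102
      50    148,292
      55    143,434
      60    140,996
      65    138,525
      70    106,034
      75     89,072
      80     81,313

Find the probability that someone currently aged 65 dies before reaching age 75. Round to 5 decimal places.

P(die before 75 | alive at 65) = 1 − l_75/l_65 = 1 − 89,072/138,525 = (49,453)/138,525 = 0.356997.

0.35700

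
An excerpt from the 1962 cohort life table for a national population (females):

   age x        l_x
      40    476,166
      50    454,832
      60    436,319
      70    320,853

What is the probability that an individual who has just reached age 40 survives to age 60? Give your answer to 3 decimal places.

The conditional survival probability is l_60/l_40 = 436,319/476,166 = 0.916317.

0.916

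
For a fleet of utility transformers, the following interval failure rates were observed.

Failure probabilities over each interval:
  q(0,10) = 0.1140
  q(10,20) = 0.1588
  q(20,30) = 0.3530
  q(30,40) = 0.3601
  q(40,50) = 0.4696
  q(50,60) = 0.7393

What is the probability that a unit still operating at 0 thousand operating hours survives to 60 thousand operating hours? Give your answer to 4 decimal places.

0.0427

The overall survival probability is (1 − 0.1140) × (1 − 0.1588) × (1 − 0.3530) × (1 − 0.3601) × (1 − 0.4696) × (1 − 0.7393).
= 0.8860 × 0.8412 × 0.6470 × 0.6399 × 0.5304 × 0.2607 = 0.042667.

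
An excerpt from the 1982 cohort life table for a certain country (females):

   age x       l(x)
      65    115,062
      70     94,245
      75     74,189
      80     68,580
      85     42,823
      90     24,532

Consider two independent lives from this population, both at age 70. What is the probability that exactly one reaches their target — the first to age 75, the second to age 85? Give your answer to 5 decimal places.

p₁ = l(75)/l(70) = 74,189/94,245 = 0.787193; p₂ = l(85)/l(70) = 42,823/94,245 = 0.454380.
P(exactly one) = p₁(1−p₂) + (1−p₁)p₂ = 0.429508 + 0.096695 = 0.526203.

0.52620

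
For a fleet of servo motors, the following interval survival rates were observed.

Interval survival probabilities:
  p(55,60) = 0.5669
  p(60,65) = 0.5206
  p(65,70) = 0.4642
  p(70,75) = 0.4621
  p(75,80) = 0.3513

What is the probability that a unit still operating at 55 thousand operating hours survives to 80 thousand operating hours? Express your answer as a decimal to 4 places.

Survival from 55 to 80 is the product of surviving each interval: 0.5669 × 0.5206 × 0.4642 × 0.4621 × 0.3513.
= 0.022240.

0.0222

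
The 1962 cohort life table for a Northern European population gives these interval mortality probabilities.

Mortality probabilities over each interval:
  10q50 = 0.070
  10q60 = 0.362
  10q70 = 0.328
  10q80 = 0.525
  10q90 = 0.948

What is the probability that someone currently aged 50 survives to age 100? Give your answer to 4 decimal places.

0.0098

Chaining the interval survival probabilities: (1 − 0.070) × (1 − 0.362) × (1 − 0.328) × (1 − 0.525) × (1 − 0.948).
= 0.930 × 0.638 × 0.672 × 0.475 × 0.052 = 0.009848.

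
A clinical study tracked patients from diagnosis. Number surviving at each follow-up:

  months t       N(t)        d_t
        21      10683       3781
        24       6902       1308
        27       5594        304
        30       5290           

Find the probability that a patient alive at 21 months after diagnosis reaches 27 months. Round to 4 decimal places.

The conditional survival probability is N(27)/N(21) = 5594/10683 = 0.523636.

0.5236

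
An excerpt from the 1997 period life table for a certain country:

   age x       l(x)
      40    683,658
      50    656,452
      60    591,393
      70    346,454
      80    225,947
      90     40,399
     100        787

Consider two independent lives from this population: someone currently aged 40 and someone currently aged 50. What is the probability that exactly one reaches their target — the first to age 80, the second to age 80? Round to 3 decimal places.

p₁ = l(80)/l(40) = 225,947/683,658 = 0.330497; p₂ = l(80)/l(50) = 225,947/656,452 = 0.344194.
P(exactly one) = p₁(1−p₂) + (1−p₁)p₂ = 0.216742 + 0.230439 = 0.447181.

0.447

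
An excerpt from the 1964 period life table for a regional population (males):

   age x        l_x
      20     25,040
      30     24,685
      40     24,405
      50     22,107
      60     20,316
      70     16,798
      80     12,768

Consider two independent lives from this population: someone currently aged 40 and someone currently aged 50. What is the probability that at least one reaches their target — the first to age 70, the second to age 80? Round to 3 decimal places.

0.868

p₁ = l_70/l_40 = 16,798/24,405 = 0.688302; p₂ = l_80/l_50 = 12,768/22,107 = 0.577555.
P(at least one) = 1 − (1−p₁)(1−p₂) = 1 − 0.311698 × 0.422445 = 0.868325.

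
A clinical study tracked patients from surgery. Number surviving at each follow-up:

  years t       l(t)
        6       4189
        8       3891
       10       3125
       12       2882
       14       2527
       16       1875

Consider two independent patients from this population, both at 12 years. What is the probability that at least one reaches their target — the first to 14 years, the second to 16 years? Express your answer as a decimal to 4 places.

0.9570

p₁ = l(14)/l(12) = 2527/2882 = 0.876822; p₂ = l(16)/l(12) = 1875/2882 = 0.650590.
P(at least one) = 1 − (1−p₁)(1−p₂) = 1 − 0.123178 × 0.349410 = 0.956960.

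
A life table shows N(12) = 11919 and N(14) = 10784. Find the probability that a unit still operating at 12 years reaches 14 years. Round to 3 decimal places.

The conditional survival probability is N(14)/N(12) = 10784/11919 = 0.904774.

0.905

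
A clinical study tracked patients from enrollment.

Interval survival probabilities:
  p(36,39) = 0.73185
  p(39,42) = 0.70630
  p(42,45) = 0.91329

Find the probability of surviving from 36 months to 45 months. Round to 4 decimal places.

Survival from 36 to 45 is the product of surviving each interval: 0.73185 × 0.70630 × 0.91329.
= 0.472085.

0.4721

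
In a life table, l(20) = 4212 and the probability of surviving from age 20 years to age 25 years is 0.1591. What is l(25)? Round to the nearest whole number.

l(25) = l(20) × p = 4212 × 0.1591 = 670.

670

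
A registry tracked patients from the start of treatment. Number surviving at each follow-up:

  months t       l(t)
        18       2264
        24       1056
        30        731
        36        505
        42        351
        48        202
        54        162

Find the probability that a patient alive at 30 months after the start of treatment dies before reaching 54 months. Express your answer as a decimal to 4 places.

0.7784

P(die before 54 | alive at 30) = 1 − l(54)/l(30) = 1 − 162/731 = (569)/731 = 0.778386.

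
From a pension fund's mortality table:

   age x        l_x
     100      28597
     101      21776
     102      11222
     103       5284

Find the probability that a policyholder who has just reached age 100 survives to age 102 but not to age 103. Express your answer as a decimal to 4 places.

0.2076

We want 2|1q100 = (l_102 − l_103)/l_100.
This is the probability of reaching 102 but not 103, conditional on being alive at 100: (l_102 − l_103) / l_100.
= (11222 − 5284) / 28597 = 5938 / 28597 = 0.207644.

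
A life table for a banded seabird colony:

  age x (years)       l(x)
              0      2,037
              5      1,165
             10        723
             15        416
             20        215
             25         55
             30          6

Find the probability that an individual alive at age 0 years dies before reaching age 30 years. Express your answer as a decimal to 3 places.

0.997

P(die before 30 | alive at 0) = 1 − l(30)/l(0) = 1 − 6/2,037 = (2,031)/2,037 = 0.997054.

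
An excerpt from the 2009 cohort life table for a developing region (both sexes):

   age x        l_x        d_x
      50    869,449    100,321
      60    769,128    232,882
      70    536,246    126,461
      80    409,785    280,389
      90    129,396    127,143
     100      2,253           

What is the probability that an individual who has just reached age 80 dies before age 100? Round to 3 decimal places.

0.995

P(die before 100 | alive at 80) = 1 − l_100/l_80 = 1 − 2,253/409,785 = (407,532)/409,785 = 0.994502.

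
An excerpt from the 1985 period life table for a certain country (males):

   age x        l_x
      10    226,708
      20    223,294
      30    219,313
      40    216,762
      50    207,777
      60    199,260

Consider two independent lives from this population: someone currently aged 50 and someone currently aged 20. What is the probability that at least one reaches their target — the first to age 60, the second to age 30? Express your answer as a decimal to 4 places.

0.9993

p₁ = l_60/l_50 = 199,260/207,777 = 0.959009; p₂ = l_30/l_20 = 219,313/223,294 = 0.982171.
P(at least one) = 1 − (1−p₁)(1−p₂) = 1 − 0.040991 × 0.017829 = 0.999269.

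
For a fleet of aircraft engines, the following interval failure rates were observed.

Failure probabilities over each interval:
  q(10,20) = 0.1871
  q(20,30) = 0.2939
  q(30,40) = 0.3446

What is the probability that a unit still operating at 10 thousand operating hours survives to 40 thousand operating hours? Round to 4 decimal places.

P(survive 10→40) = (1 − 0.1871) × (1 − 0.2939) × (1 − 0.3446).
= 0.8129 × 0.7061 × 0.6554 = 0.376192.

0.3762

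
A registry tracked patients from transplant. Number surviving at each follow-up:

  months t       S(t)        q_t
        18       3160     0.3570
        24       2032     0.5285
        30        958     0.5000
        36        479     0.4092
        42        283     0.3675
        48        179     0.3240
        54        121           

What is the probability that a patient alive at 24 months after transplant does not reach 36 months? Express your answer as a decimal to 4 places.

P(die before 36 | alive at 24) = 1 − S(36)/S(24) = 1 − 479/2032 = (1553)/2032 = 0.764272.

0.7643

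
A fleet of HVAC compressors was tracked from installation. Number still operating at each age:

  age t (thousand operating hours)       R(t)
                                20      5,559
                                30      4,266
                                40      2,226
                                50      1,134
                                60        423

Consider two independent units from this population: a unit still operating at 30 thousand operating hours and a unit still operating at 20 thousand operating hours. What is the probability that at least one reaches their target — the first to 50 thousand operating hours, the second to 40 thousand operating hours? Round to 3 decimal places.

p₁ = R(50)/R(30) = 1,134/4,266 = 0.265823; p₂ = R(40)/R(20) = 2,226/5,559 = 0.400432.
P(at least one) = 1 − (1−p₁)(1−p₂) = 1 − 0.734177 × 0.599568 = 0.559811.

0.560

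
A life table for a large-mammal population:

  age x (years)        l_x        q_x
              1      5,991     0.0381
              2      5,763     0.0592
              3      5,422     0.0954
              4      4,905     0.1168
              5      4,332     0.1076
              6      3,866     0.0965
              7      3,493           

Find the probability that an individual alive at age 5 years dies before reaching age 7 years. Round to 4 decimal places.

0.1937

P(die before 7 | alive at 5) = 1 − l_7/l_5 = 1 − 3,493/4,332 = (839)/4,332 = 0.193675.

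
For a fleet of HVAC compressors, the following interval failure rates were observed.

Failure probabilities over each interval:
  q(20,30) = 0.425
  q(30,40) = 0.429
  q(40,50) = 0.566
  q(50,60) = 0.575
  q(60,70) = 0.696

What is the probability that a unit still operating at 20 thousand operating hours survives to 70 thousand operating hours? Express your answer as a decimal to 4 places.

P(survive 20→70) = (1 − 0.425) × (1 − 0.429) × (1 − 0.566) × (1 − 0.575) × (1 − 0.696).
= 0.575 × 0.571 × 0.434 × 0.425 × 0.304 = 0.018410.

0.0184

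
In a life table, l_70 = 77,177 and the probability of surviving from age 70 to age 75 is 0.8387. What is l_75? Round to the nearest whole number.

l_75 = l_70 × p = 77,177 × 0.8387 = 64728.

64728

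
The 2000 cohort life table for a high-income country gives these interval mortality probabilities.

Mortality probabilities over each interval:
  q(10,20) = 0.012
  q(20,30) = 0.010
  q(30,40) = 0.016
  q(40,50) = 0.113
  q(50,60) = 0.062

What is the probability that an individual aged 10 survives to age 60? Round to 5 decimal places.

0.80078

Survival from 10 to 60 is the product of surviving each interval: (1 − 0.012) × (1 − 0.010) × (1 − 0.016) × (1 − 0.113) × (1 − 0.062).
= 0.988 × 0.990 × 0.984 × 0.887 × 0.938 = 0.800781.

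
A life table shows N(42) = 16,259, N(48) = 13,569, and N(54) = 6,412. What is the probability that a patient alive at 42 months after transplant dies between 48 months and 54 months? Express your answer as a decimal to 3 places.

This is the probability of reaching 48 but not 54, conditional on being alive at 42: (N(48) − N(54)) / N(42).
= (13,569 − 6,412) / 16,259 = 7,157 / 16,259 = 0.440187.

0.440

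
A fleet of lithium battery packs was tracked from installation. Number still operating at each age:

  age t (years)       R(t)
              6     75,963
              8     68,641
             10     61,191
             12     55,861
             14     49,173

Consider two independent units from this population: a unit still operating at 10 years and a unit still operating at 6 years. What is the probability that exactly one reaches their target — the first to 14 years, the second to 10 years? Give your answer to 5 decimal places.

0.31448

p₁ = R(14)/R(10) = 49,173/61,191 = 0.803599; p₂ = R(10)/R(6) = 61,191/75,963 = 0.805537.
P(exactly one) = p₁(1−p₂) + (1−p₁)p₂ = 0.156270 + 0.158208 = 0.314479.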